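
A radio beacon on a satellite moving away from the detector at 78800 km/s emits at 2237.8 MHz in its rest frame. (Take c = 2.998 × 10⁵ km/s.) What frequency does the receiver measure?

1709.7 MHz

β = v/c = 78800/299800 = 0.2628.
Relativistic Doppler for frequency: f' = f₀ · √((1 − β)/(1 + β)).
f' = 2237.8 × √(0.7372/1.2628) = 2237.8 × 0.76402 ≈ 1709.7 MHz.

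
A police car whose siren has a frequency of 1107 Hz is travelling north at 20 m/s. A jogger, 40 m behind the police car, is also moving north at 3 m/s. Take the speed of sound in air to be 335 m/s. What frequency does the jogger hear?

1054 Hz

The jogger is behind, so the police car is moving away from it while the jogger is moving toward the police car.
Both move, so f' = f · (v + v_o)/(v + v_s).
f' = 1107 × (335 + 3)/(335 + 20) = 1107 × 338/355 ≈ 1054 Hz.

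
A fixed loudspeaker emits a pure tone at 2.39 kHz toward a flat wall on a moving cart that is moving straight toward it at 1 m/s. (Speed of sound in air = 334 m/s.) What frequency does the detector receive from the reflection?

The flat wall on a moving cart first receives the wave as a moving observer: f₁ = f₀ · (v + u)/v = 2.39 × (334 + 1)/334 ≈ 2.40 kHz.
On reflection it acts as a source moving toward the stationary detector: f₂ = f₁ · v/(v − u) = 2.40 × 334/333 ≈ 2.40 kHz.
Equivalently f₂ = f₀ · (v + u)/(v − u).

2.40 kHz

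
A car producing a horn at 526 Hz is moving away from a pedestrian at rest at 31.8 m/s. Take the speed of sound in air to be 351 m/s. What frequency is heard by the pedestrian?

482 Hz

Only the source moves, away from the listener, so f' = f · v/(v + v_s).
f' = 526 × 351/(351 + 31.8) = 526 × 351/382.8 ≈ 482 Hz.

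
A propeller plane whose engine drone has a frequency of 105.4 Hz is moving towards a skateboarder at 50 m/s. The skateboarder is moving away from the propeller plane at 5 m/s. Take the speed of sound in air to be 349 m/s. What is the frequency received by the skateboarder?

Both move, so f' = f · (v − v_o)/(v − v_s).
f' = 105.4 × (349 − 5)/(349 − 50) = 105.4 × 344/299 ≈ 121 Hz.

121 Hz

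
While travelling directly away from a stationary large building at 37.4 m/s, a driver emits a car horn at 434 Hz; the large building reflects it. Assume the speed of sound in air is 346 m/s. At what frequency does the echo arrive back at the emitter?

349 Hz

The large building receives the sound from a moving source: f₁ = f₀ · v/(v + v_e) = 434 × 346/383.4 ≈ 392 Hz.
On the return leg the driver is a moving observer: f₂ = f₁ · (v − v_e)/v = 392 × 308.6/346 ≈ 349 Hz.
Equivalently f₂ = f₀ · (v − v_e)/(v + v_e).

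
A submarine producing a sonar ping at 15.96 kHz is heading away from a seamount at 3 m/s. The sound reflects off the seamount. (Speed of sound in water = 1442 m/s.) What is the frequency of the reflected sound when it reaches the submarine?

The seamount receives the sound from a moving source: f₁ = f₀ · v/(v + v_e) = 15.96 × 1442/1445 ≈ 15.93 kHz.
On the return leg the submarine is a moving observer: f₂ = f₁ · (v − v_e)/v = 15.93 × 1439/1442 ≈ 15.89 kHz.
Equivalently f₂ = f₀ · (v − v_e)/(v + v_e).

15.89 kHz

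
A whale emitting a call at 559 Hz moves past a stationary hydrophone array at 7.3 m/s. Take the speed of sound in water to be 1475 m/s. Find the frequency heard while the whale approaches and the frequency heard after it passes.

562 Hz approaching; 556 Hz receding

Approaching: f₁ = f · v/(v − v_s) = 559 × 1475/1467.7 ≈ 562 Hz.
Receding: f₂ = f · v/(v + v_s) = 559 × 1475/1482.3 ≈ 556 Hz.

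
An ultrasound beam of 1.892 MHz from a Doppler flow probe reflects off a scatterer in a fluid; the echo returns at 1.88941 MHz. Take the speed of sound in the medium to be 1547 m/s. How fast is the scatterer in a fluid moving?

1.06 m/s

Double Doppler shift off a moving reflector: f₂ = f₀ · (v + u)/(v − u) (u > 0 toward emitter).
Rearranging, u = v · (f₂ − f₀)/(f₂ + f₀) = 1547 × -0.00259/3.78141 ≈ -1.06 m/s.
So the scatterer in a fluid is moving at 1.06 m/s away from the emitter.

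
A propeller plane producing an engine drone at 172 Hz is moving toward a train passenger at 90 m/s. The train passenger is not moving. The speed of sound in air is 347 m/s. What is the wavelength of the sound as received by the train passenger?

1.49 m

Only the source moves, toward the listener, so f' = f · v/(v − v_s).
f' = 172 × 347/(347 − 90) ≈ 232 Hz.
λ' = v/f' = 347/232.233 ≈ 1.49 m.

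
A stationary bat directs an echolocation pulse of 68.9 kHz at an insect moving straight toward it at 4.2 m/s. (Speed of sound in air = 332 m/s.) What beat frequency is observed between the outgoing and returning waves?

1766 Hz

The insect first receives the wave as a moving observer: f₁ = f₀ · (v + u)/v = 68.9 × (332 + 4.2)/332 ≈ 69.772 kHz.
On reflection it acts as a source moving toward the stationary detector: f₂ = f₁ · v/(v − u) = 69.772 × 332/327.8 ≈ 70.666 kHz.
Beat frequency (with f₀ = 68900 Hz): |f₂ − f₀| = 2u·f₀/(v − u) = 2 × 4.2 × 68900/327.8 ≈ 1766 Hz.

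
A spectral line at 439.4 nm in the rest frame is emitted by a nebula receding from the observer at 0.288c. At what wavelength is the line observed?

Relativistic Doppler for wavelength: λ' = λ₀ · √((1 + β)/(1 − β)).
λ' = 439.4 × √(1.2880/0.7120) = 439.4 × 1.34499 ≈ 591.0 nm.

591.0 nm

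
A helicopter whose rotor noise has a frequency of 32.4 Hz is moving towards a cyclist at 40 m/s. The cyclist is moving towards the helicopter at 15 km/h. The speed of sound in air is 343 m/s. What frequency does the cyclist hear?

15 km/h = 4.167 m/s.
General Doppler shift: f' = f · (v + v_o)/(v − v_s).
f' = 32.4 × (343 + 4.167)/(343 − 40) = 32.4 × 347.17/303 ≈ 37.1 Hz.

37.1 Hz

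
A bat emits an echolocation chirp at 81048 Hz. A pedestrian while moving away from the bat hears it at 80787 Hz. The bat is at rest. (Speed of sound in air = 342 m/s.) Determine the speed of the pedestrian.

f' = f · (v − v_o)/v ⇒ v_o = v · |f'/f − 1|.
v_o = 342 × |80787/81048 − 1| = 342 × 0.00322 ≈ 1.10 m/s.

1.10 m/s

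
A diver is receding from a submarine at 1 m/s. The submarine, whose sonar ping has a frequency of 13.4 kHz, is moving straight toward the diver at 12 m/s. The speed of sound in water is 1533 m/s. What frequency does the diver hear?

General Doppler shift: f' = f · (v − v_o)/(v − v_s).
f' = 13.4 × (1533 − 1)/(1533 − 12) = 13.4 × 1532/1521 ≈ 13.50 kHz.

13.50 kHz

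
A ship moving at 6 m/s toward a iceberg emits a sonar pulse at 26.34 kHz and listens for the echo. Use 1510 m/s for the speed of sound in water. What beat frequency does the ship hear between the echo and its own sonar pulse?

210 Hz

The iceberg receives the sound from a moving source: f₁ = f₀ · v/(v − v_e) = 26.34 × 1510/1504 ≈ 26.445 kHz.
On the return leg the ship is a moving observer: f₂ = f₁ · (v + v_e)/v = 26.445 × 1516/1510 ≈ 26.550 kHz.
Beat against the emitted tone (with f₀ = 26340 Hz): |f₂ − f₀| = 2v_e·f₀/(v − v_e) = 2 × 6 × 26340/1504 ≈ 210 Hz.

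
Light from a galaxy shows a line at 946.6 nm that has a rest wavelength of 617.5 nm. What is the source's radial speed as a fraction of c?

0.403c

λ'/λ₀ = 1.5330 > 1 (redshift), so the source is receding.
λ'/λ₀ = √((1 + β)/(1 − β)) for a receding source ⇒ β = (r² − 1)/(r² + 1) with r = λ'/λ₀.
β = (2.3500 − 1)/(2.3500 + 1) ≈ 0.403.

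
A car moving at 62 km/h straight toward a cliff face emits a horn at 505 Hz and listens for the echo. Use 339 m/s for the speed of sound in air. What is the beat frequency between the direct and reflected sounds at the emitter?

54.1 Hz

62 km/h = 17.22 m/s.
The cliff face receives the sound from a moving source: f₁ = f₀ · v/(v − v_e) = 505 × 339/321.78 ≈ 532.0 Hz.
On the return leg the car is a moving observer: f₂ = f₁ · (v + v_e)/v = 532.0 × 356.22/339 ≈ 559.1 Hz.
Beat against the emitted tone: |f₂ − f₀| = 2v_e·f₀/(v − v_e) = 2 × 17.22 × 505/321.78 ≈ 54.1 Hz.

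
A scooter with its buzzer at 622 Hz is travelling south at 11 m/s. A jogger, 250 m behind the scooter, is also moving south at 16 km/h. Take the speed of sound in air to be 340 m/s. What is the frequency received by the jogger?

16 km/h = 4.444 m/s.
The jogger is behind, so the scooter is moving away from it while the jogger is moving toward the scooter.
Both move, so f' = f · (v + v_o)/(v + v_s).
f' = 622 × (340 + 4.444)/(340 + 11) = 622 × 344.44/351 ≈ 610 Hz.

610 Hz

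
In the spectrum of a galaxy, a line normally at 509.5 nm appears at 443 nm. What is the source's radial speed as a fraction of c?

0.139

λ'/λ₀ = 0.8695 < 1 (blueshift), so the source is approaching.
λ'/λ₀ = √((1 − β)/(1 + β)) for an approaching source ⇒ β = (1 − r²)/(1 + r²) with r = λ'/λ₀.
β = (1 − 0.7560)/(1 + 0.7560) ≈ 0.139.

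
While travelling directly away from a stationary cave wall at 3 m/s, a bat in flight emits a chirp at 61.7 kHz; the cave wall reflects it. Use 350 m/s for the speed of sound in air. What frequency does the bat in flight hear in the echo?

The cave wall receives the sound from a moving source: f₁ = f₀ · v/(v + v_e) = 61.7 × 350/353 ≈ 61.2 kHz.
On the return leg the bat in flight is a moving observer: f₂ = f₁ · (v − v_e)/v = 61.2 × 347/350 ≈ 60.7 kHz.
Equivalently f₂ = f₀ · (v − v_e)/(v + v_e).

60.7 kHz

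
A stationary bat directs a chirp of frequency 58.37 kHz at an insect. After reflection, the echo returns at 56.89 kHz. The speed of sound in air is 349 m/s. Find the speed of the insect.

Double Doppler shift off a moving reflector: f₂ = f₀ · (v + u)/(v − u) (u > 0 toward emitter).
Rearranging, u = v · (f₂ − f₀)/(f₂ + f₀) = 349 × -1.48/115.26 ≈ -4.5 m/s.
So the insect is moving at 4.5 m/s away from the emitter.

4.5 m/s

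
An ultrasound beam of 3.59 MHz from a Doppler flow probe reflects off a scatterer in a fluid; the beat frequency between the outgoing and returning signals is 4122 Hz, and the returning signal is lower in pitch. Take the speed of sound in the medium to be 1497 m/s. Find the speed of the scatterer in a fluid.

Double Doppler shift off a moving reflector: f₂ = f₀ · (v + u)/(v − u) (u > 0 toward emitter).
Returning signal is lower, so f₂ = f₀ − Δf = 3590000 − 4122 = 3585878 Hz.
Rearranging, u = v · (f₂ − f₀)/(f₂ + f₀) = 1497 × -4122/7175878 ≈ -0.86 m/s.
So the scatterer in a fluid is moving at 0.86 m/s away from the emitter.

0.86 m/s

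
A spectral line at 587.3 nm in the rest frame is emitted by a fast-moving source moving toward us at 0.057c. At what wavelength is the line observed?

554.7 nm

Relativistic Doppler for wavelength: λ' = λ₀ · √((1 − β)/(1 + β)).
λ' = 587.3 × √(0.9430/1.0570) = 587.3 × 0.94454 ≈ 554.7 nm.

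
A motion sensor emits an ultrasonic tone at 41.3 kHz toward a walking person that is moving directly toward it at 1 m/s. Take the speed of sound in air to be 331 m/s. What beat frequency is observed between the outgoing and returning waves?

250 Hz

At the walking person (a moving observer), f₁ = f₀ · (v + u)/v = 41.3 × 332/331 ≈ 41.425 kHz.
On reflection it acts as a source moving toward the stationary detector: f₂ = f₁ · v/(v − u) = 41.425 × 331/330 ≈ 41.550 kHz.
Beat frequency (with f₀ = 41300 Hz): |f₂ − f₀| = 2u·f₀/(v − u) = 2 × 1 × 41300/330 ≈ 250 Hz.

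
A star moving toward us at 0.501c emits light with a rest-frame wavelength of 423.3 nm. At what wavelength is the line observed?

244.1 nm

Relativistic Doppler for wavelength: λ' = λ₀ · √((1 − β)/(1 + β)).
λ' = 423.3 × √(0.4990/1.5010) = 423.3 × 0.57658 ≈ 244.1 nm.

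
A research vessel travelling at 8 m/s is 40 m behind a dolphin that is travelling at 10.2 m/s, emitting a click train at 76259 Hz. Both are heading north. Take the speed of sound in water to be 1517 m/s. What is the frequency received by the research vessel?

76149 Hz

The research vessel is behind, so the dolphin is moving away from it while the research vessel is moving toward the dolphin.
Both move, so f' = f · (v + v_o)/(v + v_s).
f' = 76259 × (1517 + 8)/(1517 + 10.2) = 76259 × 1525/1527.2 ≈ 76149 Hz.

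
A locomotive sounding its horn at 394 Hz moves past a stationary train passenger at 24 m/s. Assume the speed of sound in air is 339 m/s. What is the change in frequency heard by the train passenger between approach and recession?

Approaching: f₁ = f · v/(v − v_s) = 394 × 339/315 ≈ 424.0 Hz.
Receding: f₂ = f · v/(v + v_s) = 394 × 339/363 ≈ 368.0 Hz.
Drop: f₁ − f₂ = 2f·v·v_s/(v² − v_s²) = 2 × 394 × 339 × 24/(339² − 24²) ≈ 56.1 Hz.

56.1 Hz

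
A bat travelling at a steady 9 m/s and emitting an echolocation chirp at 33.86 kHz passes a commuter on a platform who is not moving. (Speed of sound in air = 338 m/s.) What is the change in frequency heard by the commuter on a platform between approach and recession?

1.80 kHz

Approaching: f₁ = f · v/(v − v_s) = 33.86 × 338/329 ≈ 34.79 kHz.
Receding: f₂ = f · v/(v + v_s) = 33.86 × 338/347 ≈ 32.98 kHz.
Drop: f₁ − f₂ = 2f·v·v_s/(v² − v_s²) = 2 × 33.86 × 338 × 9/(338² − 9²) ≈ 1.80 kHz.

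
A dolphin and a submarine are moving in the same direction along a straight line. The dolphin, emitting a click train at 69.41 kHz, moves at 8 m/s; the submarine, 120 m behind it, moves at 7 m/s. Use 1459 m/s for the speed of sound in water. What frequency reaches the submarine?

69.4 kHz

The submarine is behind, so the dolphin is moving away from it while the submarine is moving toward the dolphin.
General Doppler shift: f' = f · (v + v_o)/(v + v_s).
f' = 69.41 × (1459 + 7)/(1459 + 8) = 69.41 × 1466/1467 ≈ 69.4 kHz.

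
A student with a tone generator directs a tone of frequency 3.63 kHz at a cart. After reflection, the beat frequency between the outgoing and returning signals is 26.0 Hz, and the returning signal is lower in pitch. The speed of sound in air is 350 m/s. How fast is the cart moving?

1.26 m/s

Double Doppler shift off a moving reflector: f₂ = f₀ · (v + u)/(v − u) (u > 0 toward emitter).
Returning signal is lower, so f₂ = f₀ − Δf = 3630 − 26 = 3604 Hz.
Rearranging, u = v · (f₂ − f₀)/(f₂ + f₀) = 350 × -26/7234 ≈ -1.26 m/s.
So the cart is moving at 1.26 m/s away from the emitter.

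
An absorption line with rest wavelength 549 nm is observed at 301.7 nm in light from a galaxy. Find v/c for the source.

λ'/λ₀ = 0.5495 < 1 (blueshift), so the source is approaching.
λ'/λ₀ = √((1 − β)/(1 + β)) for an approaching source ⇒ β = (1 − r²)/(1 + r²) with r = λ'/λ₀.
β = (1 − 0.3020)/(1 + 0.3020) ≈ 0.536.

0.536c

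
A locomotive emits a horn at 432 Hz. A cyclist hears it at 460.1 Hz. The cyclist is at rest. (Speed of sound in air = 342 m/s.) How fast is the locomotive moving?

20.9 m/s

f' > f, so the locomotive is approaching.
f' = f · v/(v − v_s) ⇒ v_s = v · |1 − f/f'|.
v_s = 342 × |1 − 432/460.1| = 342 × 0.06107 ≈ 20.9 m/s.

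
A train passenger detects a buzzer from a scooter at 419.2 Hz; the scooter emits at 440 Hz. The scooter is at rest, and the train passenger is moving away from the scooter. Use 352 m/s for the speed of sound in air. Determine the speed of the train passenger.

16.6 m/s

f' = f · (v − v_o)/v ⇒ v_o = v · |f'/f − 1|.
v_o = 352 × |419.2/440 − 1| = 352 × 0.04727 ≈ 16.6 m/s.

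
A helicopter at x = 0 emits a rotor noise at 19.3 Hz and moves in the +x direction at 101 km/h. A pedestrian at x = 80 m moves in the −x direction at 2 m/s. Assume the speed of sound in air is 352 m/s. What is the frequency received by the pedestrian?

101 km/h = 28.06 m/s.
The observer lies on the +x side, so the source is heading toward the observer and the observer is heading toward the source.
With source approaching and observer approaching, f' = f · (v + v_o)/(v − v_s).
f' = 19.3 × (352 + 2)/(352 − 28.06) = 19.3 × 354/323.94 ≈ 21.1 Hz.

21.1 Hz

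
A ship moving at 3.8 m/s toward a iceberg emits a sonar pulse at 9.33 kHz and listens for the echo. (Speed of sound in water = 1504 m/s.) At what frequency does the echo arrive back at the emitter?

9.38 kHz

The iceberg receives the sound from a moving source: f₁ = f₀ · v/(v − v_e) = 9.33 × 1504/1500.2 ≈ 9.35 kHz.
On the return leg the ship is a moving observer: f₂ = f₁ · (v + v_e)/v = 9.35 × 1507.8/1504 ≈ 9.38 kHz.
Equivalently f₂ = f₀ · (v + v_e)/(v − v_e).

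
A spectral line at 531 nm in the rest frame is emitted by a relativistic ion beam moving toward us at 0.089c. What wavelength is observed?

Relativistic Doppler for wavelength: λ' = λ₀ · √((1 − β)/(1 + β)).
λ' = 531 × √(0.9110/1.0890) = 531 × 0.91463 ≈ 485.7 nm.

485.7 nm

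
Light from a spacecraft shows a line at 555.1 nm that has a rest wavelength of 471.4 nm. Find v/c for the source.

0.162

λ'/λ₀ = 1.1776 > 1 (redshift), so the source is receding.
λ'/λ₀ = √((1 + β)/(1 − β)) for a receding source ⇒ β = (r² − 1)/(r² + 1) with r = λ'/λ₀.
β = (1.3866 − 1)/(1.3866 + 1) ≈ 0.162.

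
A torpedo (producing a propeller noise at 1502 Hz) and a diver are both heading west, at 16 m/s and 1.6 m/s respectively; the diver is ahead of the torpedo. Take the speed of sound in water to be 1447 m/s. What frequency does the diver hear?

1517 Hz

The diver is ahead, so the torpedo is moving toward it while the diver is moving away from the torpedo.
Both move, so f' = f · (v − v_o)/(v − v_s).
f' = 1502 × (1447 − 1.6)/(1447 − 16) = 1502 × 1445.4/1431 ≈ 1517 Hz.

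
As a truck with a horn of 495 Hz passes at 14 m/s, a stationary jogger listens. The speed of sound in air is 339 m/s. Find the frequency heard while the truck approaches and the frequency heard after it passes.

516 Hz approaching; 475 Hz receding

Approaching: f₁ = f · v/(v − v_s) = 495 × 339/325 ≈ 516 Hz.
Receding: f₂ = f · v/(v + v_s) = 495 × 339/353 ≈ 475 Hz.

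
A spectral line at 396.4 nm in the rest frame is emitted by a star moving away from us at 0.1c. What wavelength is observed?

Relativistic Doppler for wavelength: λ' = λ₀ · √((1 + β)/(1 − β)).
λ' = 396.4 × √(1.1000/0.9000) = 396.4 × 1.10554 ≈ 438.2 nm.

438.2 nm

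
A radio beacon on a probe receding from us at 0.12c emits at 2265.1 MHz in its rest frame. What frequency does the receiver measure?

Relativistic Doppler for frequency: f' = f₀ · √((1 − β)/(1 + β)).
f' = 2265.1 × √(0.8800/1.1200) = 2265.1 × 0.88641 ≈ 2007.8 MHz.

2007.8 MHz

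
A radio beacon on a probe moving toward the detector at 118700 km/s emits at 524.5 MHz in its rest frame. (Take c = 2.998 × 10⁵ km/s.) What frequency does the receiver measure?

797.3 MHz

β = v/c = 118700/299800 = 0.3959.
Relativistic Doppler for frequency: f' = f₀ · √((1 + β)/(1 − β)).
f' = 524.5 × √(1.3959/0.6041) = 524.5 × 1.52016 ≈ 797.3 MHz.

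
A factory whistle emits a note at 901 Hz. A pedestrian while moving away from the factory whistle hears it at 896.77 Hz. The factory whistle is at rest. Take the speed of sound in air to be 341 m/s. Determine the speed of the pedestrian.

f' = f · (v − v_o)/v ⇒ v_o = v · |f'/f − 1|.
v_o = 341 × |896.77/901 − 1| = 341 × 0.004695 ≈ 1.60 m/s.

1.60 m/s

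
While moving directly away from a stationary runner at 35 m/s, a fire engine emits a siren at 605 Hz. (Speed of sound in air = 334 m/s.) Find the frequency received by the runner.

Only the source moves, away from the listener, so f' = f · v/(v + v_s).
f' = 605 × 334/(334 + 35) = 605 × 334/369 ≈ 548 Hz.

548 Hz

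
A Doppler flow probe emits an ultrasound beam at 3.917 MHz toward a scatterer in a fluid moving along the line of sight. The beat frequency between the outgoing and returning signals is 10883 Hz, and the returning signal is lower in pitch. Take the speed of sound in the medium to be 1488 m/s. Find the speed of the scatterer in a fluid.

Double Doppler shift off a moving reflector: f₂ = f₀ · (v + u)/(v − u) (u > 0 toward emitter).
Returning signal is lower, so f₂ = f₀ − Δf = 3917000 − 10883 = 3906117 Hz.
Rearranging, u = v · (f₂ − f₀)/(f₂ + f₀) = 1488 × -10883/7823117 ≈ -2.07 m/s.
So the scatterer in a fluid is moving at 2.07 m/s away from the emitter.

2.07 m/s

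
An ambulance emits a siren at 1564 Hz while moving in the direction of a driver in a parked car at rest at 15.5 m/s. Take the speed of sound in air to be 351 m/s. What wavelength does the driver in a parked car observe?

21.5 cm

With the source moving toward a stationary observer, f' = f · v/(v − v_s).
f' = 1564 × 351/(351 − 15.5) ≈ 1636 Hz.
λ' = v/f' = 351/1636.26 ≈ 21.5 cm.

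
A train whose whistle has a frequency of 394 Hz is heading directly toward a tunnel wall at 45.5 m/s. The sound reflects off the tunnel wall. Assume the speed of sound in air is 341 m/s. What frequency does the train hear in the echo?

The tunnel wall receives the sound from a moving source: f₁ = f₀ · v/(v − v_e) = 394 × 341/295.5 ≈ 455 Hz.
On the return leg the train is a moving observer: f₂ = f₁ · (v + v_e)/v = 455 × 386.5/341 ≈ 515 Hz.
Equivalently f₂ = f₀ · (v + v_e)/(v − v_e).

515 Hz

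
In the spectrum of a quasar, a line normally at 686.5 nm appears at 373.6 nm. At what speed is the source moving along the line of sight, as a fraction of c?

0.543

λ'/λ₀ = 0.5442 < 1 (blueshift), so the source is approaching.
λ'/λ₀ = √((1 − β)/(1 + β)) for an approaching source ⇒ β = (1 − r²)/(1 + r²) with r = λ'/λ₀.
β = (1 − 0.2962)/(1 + 0.2962) ≈ 0.543.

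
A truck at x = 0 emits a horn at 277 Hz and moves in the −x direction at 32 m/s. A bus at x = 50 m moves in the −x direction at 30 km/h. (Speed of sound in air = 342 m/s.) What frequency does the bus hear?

30 km/h = 8.333 m/s.
The observer lies on the +x side, so the source is heading away from the observer and the observer is heading toward the source.
With source receding and observer approaching, f' = f · (v + v_o)/(v + v_s).
f' = 277 × (342 + 8.333)/(342 + 32) = 277 × 350.33/374 ≈ 259 Hz.

259 Hz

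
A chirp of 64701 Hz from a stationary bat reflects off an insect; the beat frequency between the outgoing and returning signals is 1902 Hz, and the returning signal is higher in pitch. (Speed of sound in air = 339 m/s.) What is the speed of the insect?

4.9 m/s

Double Doppler shift off a moving reflector: f₂ = f₀ · (v + u)/(v − u) (u > 0 toward emitter).
Returning signal is higher, so f₂ = f₀ + Δf = 64701 + 1902 = 66603 Hz.
Rearranging, u = v · (f₂ − f₀)/(f₂ + f₀) = 339 × 1902/131304 ≈ 4.9 m/s.
So the insect is moving at 4.9 m/s toward the emitter.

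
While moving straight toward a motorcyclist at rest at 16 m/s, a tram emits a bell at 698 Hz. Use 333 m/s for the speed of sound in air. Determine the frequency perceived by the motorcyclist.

733 Hz

With the source moving toward a stationary observer, f' = f · v/(v − v_s).
f' = 698 × 333/(333 − 16) = 698 × 333/317 ≈ 733 Hz.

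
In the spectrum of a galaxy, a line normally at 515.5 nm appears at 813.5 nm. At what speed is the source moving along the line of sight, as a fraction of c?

λ'/λ₀ = 1.5781 > 1 (redshift), so the source is receding.
λ'/λ₀ = √((1 + β)/(1 − β)) for a receding source ⇒ β = (r² − 1)/(r² + 1) with r = λ'/λ₀.
β = (2.4903 − 1)/(2.4903 + 1) ≈ 0.427.

0.427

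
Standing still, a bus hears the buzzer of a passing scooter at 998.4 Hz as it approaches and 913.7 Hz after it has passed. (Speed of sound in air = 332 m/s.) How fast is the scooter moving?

14.7 m/s

f₁/f₂ = (v + v_s)/(v − v_s), so v_s = v · (f₁ − f₂)/(f₁ + f₂).
v_s = 332 × (998.4 − 913.7)/(998.4 + 913.7) = 332 × 84.7/1912.1 ≈ 14.7 m/s.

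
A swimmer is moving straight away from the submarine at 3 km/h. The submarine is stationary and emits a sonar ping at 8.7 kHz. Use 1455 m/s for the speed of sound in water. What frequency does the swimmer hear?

8.70 kHz

3 km/h = 0.8333 m/s.
Moving observer, stationary source: f' = f · (v − v_o)/v.
f' = 8.7 × (1455 − 0.8333)/1455 = 8.7 × 1454.2/1455 ≈ 8.70 kHz.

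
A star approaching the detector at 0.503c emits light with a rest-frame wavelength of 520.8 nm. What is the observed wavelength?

299.5 nm

Relativistic Doppler for wavelength: λ' = λ₀ · √((1 − β)/(1 + β)).
λ' = 520.8 × √(0.4970/1.5030) = 520.8 × 0.57504 ≈ 299.5 nm.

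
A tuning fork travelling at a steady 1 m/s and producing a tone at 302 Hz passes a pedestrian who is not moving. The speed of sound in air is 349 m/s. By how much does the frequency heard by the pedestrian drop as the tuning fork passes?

1.73 Hz

Approaching: f₁ = f · v/(v − v_s) = 302 × 349/348 ≈ 302.87 Hz.
Receding: f₂ = f · v/(v + v_s) = 302 × 349/350 ≈ 301.14 Hz.
Drop: f₁ − f₂ = 2f·v·v_s/(v² − v_s²) = 2 × 302 × 349 × 1/(349² − 1²) ≈ 1.73 Hz.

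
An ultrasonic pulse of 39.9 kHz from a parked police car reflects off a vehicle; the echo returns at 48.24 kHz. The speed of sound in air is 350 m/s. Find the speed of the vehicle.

Double Doppler shift off a moving reflector: f₂ = f₀ · (v + u)/(v − u) (u > 0 toward emitter).
Rearranging, u = v · (f₂ − f₀)/(f₂ + f₀) = 350 × 8.34/88.14 ≈ 33 m/s.
So the vehicle is moving at 33 m/s toward the emitter.

33 m/s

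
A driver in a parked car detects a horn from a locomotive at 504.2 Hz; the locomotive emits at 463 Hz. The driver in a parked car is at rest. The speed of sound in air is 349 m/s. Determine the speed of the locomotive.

f' > f, so the locomotive is approaching.
f' = f · v/(v − v_s) ⇒ v_s = v · |1 − f/f'|.
v_s = 349 × |1 − 463/504.2| = 349 × 0.08171 ≈ 29 m/s.

29 m/s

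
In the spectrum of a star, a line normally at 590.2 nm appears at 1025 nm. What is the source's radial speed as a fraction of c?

λ'/λ₀ = 1.7367 > 1 (redshift), so the source is receding.
λ'/λ₀ = √((1 + β)/(1 − β)) for a receding source ⇒ β = (r² − 1)/(r² + 1) with r = λ'/λ₀.
β = (3.0161 − 1)/(3.0161 + 1) ≈ 0.502.

0.502c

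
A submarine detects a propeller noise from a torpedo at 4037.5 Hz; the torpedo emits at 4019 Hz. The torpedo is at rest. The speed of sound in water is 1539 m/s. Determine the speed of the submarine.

f' > f, so the submarine is approaching.
f' = f · (v + v_o)/v ⇒ v_o = v · |f'/f − 1|.
v_o = 1539 × |4037.5/4019 − 1| = 1539 × 0.004603 ≈ 7.1 m/s.

7.1 m/s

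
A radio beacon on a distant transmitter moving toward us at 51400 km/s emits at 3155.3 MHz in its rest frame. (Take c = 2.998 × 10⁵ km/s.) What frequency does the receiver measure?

β = v/c = 51400/299800 = 0.1714.
Relativistic Doppler for frequency: f' = f₀ · √((1 + β)/(1 − β)).
f' = 3155.3 × √(1.1714/0.8286) = 3155.3 × 1.18905 ≈ 3751.8 MHz.

3751.8 MHz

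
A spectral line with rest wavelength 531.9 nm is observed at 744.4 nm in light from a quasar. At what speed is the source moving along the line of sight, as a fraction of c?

0.324c

λ'/λ₀ = 1.3995 > 1 (redshift), so the source is receding.
λ'/λ₀ = √((1 + β)/(1 − β)) for a receding source ⇒ β = (r² − 1)/(r² + 1) with r = λ'/λ₀.
β = (1.9586 − 1)/(1.9586 + 1) ≈ 0.324.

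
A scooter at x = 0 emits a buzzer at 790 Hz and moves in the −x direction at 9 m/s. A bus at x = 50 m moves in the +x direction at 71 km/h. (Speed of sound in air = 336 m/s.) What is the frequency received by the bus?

71 km/h = 19.72 m/s.
The observer lies on the +x side, so the source is heading away from the observer and the observer is heading away from the source.
Both move, so f' = f · (v − v_o)/(v + v_s).
f' = 790 × (336 − 19.72)/(336 + 9) = 790 × 316.28/345 ≈ 724 Hz.

724 Hz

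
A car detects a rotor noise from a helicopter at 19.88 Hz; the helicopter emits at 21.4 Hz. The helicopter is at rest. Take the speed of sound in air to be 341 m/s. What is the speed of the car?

f' < f, so the car is receding.
f' = f · (v − v_o)/v ⇒ v_o = v · |f'/f − 1|.
v_o = 341 × |19.88/21.4 − 1| = 341 × 0.07103 ≈ 24.2 m/s.

24.2 m/s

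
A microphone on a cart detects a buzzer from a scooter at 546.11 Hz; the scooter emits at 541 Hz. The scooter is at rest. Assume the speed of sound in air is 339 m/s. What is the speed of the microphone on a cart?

f' > f, so the microphone on a cart is approaching.
f' = f · (v + v_o)/v ⇒ v_o = v · |f'/f − 1|.
v_o = 339 × |546.11/541 − 1| = 339 × 0.009445 ≈ 3.2 m/s.

3.2 m/s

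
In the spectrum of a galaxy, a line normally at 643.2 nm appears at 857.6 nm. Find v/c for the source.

0.280

λ'/λ₀ = 1.3333 > 1 (redshift), so the source is receding.
λ'/λ₀ = √((1 + β)/(1 − β)) for a receding source ⇒ β = (r² − 1)/(r² + 1) with r = λ'/λ₀.
β = (1.7778 − 1)/(1.7778 + 1) ≈ 0.280.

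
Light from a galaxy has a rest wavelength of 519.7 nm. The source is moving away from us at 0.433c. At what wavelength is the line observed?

826.2 nm

Relativistic Doppler for wavelength: λ' = λ₀ · √((1 + β)/(1 − β)).
λ' = 519.7 × √(1.4330/0.5670) = 519.7 × 1.58976 ≈ 826.2 nm.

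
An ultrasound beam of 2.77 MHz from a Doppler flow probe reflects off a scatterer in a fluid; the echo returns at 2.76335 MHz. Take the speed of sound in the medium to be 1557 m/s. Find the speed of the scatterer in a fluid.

Double Doppler shift off a moving reflector: f₂ = f₀ · (v + u)/(v − u) (u > 0 toward emitter).
Rearranging, u = v · (f₂ − f₀)/(f₂ + f₀) = 1557 × -0.00665/5.53335 ≈ -1.87 m/s.
So the scatterer in a fluid is moving at 1.87 m/s away from the emitter.

1.87 m/s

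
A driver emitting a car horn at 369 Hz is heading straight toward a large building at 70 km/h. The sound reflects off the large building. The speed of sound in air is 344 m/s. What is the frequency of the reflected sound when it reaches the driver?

70 km/h = 19.44 m/s.
The large building receives the sound from a moving source: f₁ = f₀ · v/(v − v_e) = 369 × 344/324.56 ≈ 391 Hz.
On the return leg the driver is a moving observer: f₂ = f₁ · (v + v_e)/v = 391 × 363.44/344 ≈ 413 Hz.
Equivalently f₂ = f₀ · (v + v_e)/(v − v_e).

413 Hz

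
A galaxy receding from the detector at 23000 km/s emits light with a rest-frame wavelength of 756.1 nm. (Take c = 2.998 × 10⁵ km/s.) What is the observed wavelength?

816.5 nm

β = v/c = 23000/299800 = 0.0767.
Relativistic Doppler for wavelength: λ' = λ₀ · √((1 + β)/(1 − β)).
λ' = 756.1 × √(1.0767/0.9233) = 756.1 × 1.07990 ≈ 816.5 nm.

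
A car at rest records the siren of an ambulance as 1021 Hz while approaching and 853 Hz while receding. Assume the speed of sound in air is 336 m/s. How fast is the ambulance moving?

f₁/f₂ = (v + v_s)/(v − v_s), so v_s = v · (f₁ − f₂)/(f₁ + f₂).
v_s = 336 × (1021 − 853)/(1021 + 853) = 336 × 168/1874 ≈ 30 m/s.

30 m/s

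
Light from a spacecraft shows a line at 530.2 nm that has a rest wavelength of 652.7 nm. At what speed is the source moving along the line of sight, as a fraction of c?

0.205

λ'/λ₀ = 0.8123 < 1 (blueshift), so the source is approaching.
λ'/λ₀ = √((1 − β)/(1 + β)) for an approaching source ⇒ β = (1 − r²)/(1 + r²) with r = λ'/λ₀.
β = (1 − 0.6599)/(1 + 0.6599) ≈ 0.205.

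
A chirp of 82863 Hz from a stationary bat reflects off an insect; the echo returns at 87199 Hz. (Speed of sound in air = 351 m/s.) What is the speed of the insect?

8.9 m/s

Double Doppler shift off a moving reflector: f₂ = f₀ · (v + u)/(v − u) (u > 0 toward emitter).
Rearranging, u = v · (f₂ − f₀)/(f₂ + f₀) = 351 × 4336/170062 ≈ 8.9 m/s.
So the insect is moving at 8.9 m/s toward the emitter.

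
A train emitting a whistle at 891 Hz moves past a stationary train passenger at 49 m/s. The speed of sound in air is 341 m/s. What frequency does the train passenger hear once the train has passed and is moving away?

Receding: f₂ = f · v/(v + v_s) = 891 × 341/390 ≈ 779 Hz.

779 Hz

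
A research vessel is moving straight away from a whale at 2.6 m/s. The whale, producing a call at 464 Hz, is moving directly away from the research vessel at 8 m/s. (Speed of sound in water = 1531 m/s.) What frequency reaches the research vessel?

General Doppler shift: f' = f · (v − v_o)/(v + v_s).
f' = 464 × (1531 − 2.6)/(1531 + 8) = 464 × 1528.4/1539 ≈ 461 Hz.

461 Hz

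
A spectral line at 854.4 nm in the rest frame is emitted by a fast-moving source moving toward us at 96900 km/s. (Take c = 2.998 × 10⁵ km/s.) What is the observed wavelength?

β = v/c = 96900/299800 = 0.3232.
Relativistic Doppler for wavelength: λ' = λ₀ · √((1 − β)/(1 + β)).
λ' = 854.4 × √(0.6768/1.3232) = 854.4 × 0.71517 ≈ 611.0 nm.

611.0 nm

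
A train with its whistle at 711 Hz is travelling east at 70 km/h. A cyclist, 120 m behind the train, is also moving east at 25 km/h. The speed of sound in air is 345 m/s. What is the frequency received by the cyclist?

687 Hz

70 km/h = 19.44 m/s; 25 km/h = 6.944 m/s.
The cyclist is behind, so the train is moving away from it while the cyclist is moving toward the train.
Both move, so f' = f · (v + v_o)/(v + v_s).
f' = 711 × (345 + 6.944)/(345 + 19.44) = 711 × 351.94/364.44 ≈ 687 Hz.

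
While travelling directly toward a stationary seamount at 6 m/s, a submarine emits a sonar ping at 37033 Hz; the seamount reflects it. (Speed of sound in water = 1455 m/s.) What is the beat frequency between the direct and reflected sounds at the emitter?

307 Hz

The seamount receives the sound from a moving source: f₁ = f₀ · v/(v − v_e) = 37033 × 1455/1449 ≈ 37186 Hz.
On the return leg the submarine is a moving observer: f₂ = f₁ · (v + v_e)/v = 37186 × 1461/1455 ≈ 37340 Hz.
Beat against the emitted tone: |f₂ − f₀| = 2v_e·f₀/(v − v_e) = 2 × 6 × 37033/1449 ≈ 307 Hz.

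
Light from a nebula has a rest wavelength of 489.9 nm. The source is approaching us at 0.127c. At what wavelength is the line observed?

Relativistic Doppler for wavelength: λ' = λ₀ · √((1 − β)/(1 + β)).
λ' = 489.9 × √(0.8730/1.1270) = 489.9 × 0.88013 ≈ 431.2 nm.

431.2 nm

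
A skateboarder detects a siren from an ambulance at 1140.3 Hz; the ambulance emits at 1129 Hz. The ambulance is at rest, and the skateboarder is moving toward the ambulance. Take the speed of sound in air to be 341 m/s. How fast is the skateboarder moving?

3.4 m/s

f' = f · (v + v_o)/v ⇒ v_o = v · |f'/f − 1|.
v_o = 341 × |1140.3/1129 − 1| = 341 × 0.01001 ≈ 3.4 m/s.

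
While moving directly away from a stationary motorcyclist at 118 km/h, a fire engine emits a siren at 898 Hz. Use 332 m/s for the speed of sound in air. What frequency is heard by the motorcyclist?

817 Hz

118 km/h = 32.78 m/s.
Only the source moves, away from the listener, so f' = f · v/(v + v_s).
f' = 898 × 332/(332 + 32.78) = 898 × 332/364.8 ≈ 817 Hz.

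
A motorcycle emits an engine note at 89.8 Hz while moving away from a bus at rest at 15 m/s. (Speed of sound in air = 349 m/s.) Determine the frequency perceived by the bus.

Moving source, stationary observer: f' = f · v/(v + v_s) since the source is receding.
f' = 89.8 × 349/(349 + 15) = 89.8 × 349/364 ≈ 86 Hz.

86 Hz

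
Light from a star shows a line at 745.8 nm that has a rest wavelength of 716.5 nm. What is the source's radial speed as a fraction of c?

λ'/λ₀ = 1.0409 > 1 (redshift), so the source is receding.
λ'/λ₀ = √((1 + β)/(1 − β)) for a receding source ⇒ β = (r² − 1)/(r² + 1) with r = λ'/λ₀.
β = (1.0835 − 1)/(1.0835 + 1) ≈ 0.040.

0.040c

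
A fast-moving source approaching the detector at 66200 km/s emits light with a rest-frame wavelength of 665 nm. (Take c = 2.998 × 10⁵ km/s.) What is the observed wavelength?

β = v/c = 66200/299800 = 0.2208.
Relativistic Doppler for wavelength: λ' = λ₀ · √((1 − β)/(1 + β)).
λ' = 665 × √(0.7792/1.2208) = 665 × 0.79891 ≈ 531.3 nm.

531.3 nm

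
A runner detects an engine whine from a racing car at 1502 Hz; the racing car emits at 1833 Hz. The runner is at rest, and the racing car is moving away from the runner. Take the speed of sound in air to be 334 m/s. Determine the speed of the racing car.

f' = f · v/(v + v_s) ⇒ v_s = v · |1 − f/f'|.
v_s = 334 × |1 − 1833/1502| = 334 × 0.2204 ≈ 74 m/s.

74 m/s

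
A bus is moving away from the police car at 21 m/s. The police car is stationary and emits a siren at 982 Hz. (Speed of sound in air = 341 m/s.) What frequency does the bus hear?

922 Hz

Moving observer, stationary source: f' = f · (v − v_o)/v.
f' = 982 × (341 − 21)/341 = 982 × 320/341 ≈ 922 Hz.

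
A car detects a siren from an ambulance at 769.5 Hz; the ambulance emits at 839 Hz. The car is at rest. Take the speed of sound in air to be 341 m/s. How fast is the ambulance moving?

31 m/s

f' < f, so the ambulance is receding.
f' = f · v/(v + v_s) ⇒ v_s = v · |1 − f/f'|.
v_s = 341 × |1 − 839/769.5| = 341 × 0.09032 ≈ 31 m/s.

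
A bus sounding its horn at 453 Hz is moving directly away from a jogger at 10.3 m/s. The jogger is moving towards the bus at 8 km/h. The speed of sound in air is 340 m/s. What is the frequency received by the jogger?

8 km/h = 2.222 m/s.
With source receding and observer approaching, f' = f · (v + v_o)/(v + v_s).
f' = 453 × (340 + 2.222)/(340 + 10.3) = 453 × 342.22/350.3 ≈ 443 Hz.

443 Hz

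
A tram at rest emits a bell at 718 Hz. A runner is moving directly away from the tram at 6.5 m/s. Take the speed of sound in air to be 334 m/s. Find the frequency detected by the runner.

Only the observer moves, away from the source, so f' = f · (v − v_o)/v.
f' = 718 × (334 − 6.5)/334 = 718 × 327.5/334 ≈ 704 Hz.

704 Hz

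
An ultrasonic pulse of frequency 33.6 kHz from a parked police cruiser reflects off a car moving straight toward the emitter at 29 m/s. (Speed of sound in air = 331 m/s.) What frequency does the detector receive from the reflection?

At the car (a moving observer), f₁ = f₀ · (v + u)/v = 33.6 × 360/331 ≈ 36.5 kHz.
The reflection then acts as a moving source: f₂ = f₁ · v/(v − u) ≈ 40.1 kHz.

40.1 kHz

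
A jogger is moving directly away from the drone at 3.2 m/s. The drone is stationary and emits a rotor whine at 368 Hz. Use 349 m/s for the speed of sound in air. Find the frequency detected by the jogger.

Moving observer, stationary source: f' = f · (v − v_o)/v.
f' = 368 × (349 − 3.2)/349 = 368 × 345.8/349 ≈ 365 Hz.

365 Hz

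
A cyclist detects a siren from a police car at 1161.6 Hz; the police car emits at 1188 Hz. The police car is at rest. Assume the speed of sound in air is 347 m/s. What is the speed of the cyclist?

7.7 m/s

f' < f, so the cyclist is receding.
f' = f · (v − v_o)/v ⇒ v_o = v · |f'/f − 1|.
v_o = 347 × |1161.6/1188 − 1| = 347 × 0.02222 ≈ 7.7 m/s.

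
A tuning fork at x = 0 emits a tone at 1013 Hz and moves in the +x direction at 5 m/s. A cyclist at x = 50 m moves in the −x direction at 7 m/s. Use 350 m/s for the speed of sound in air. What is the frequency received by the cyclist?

The observer lies on the +x side, so the source is heading toward the observer and the observer is heading toward the source.
Both move, so f' = f · (v + v_o)/(v − v_s).
f' = 1013 × (350 + 7)/(350 − 5) = 1013 × 357/345 ≈ 1048 Hz.

1048 Hz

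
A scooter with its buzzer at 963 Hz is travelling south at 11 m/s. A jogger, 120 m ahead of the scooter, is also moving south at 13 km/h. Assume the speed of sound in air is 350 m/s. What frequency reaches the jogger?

13 km/h = 3.611 m/s.
The jogger is ahead, so the scooter is moving toward it while the jogger is moving away from the scooter.
General Doppler shift: f' = f · (v − v_o)/(v − v_s).
f' = 963 × (350 − 3.611)/(350 − 11) = 963 × 346.39/339 ≈ 984 Hz.

984 Hz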